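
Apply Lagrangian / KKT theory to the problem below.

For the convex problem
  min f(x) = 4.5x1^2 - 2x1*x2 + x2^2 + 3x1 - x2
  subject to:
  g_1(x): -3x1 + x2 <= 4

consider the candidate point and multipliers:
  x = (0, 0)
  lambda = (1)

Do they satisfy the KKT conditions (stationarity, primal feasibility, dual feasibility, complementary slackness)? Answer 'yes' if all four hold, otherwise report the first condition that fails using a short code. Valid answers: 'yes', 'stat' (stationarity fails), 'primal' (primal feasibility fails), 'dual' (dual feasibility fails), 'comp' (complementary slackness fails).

Gradient of f: grad f(x) = Q x + c = (3, -1)
Constraint values g_i(x) = a_i^T x - b_i:
  g_1((0, 0)) = -4
Stationarity residual: grad f(x) + sum_i lambda_i a_i = (0, 0)
  -> stationarity OK
Primal feasibility (all g_i <= 0): OK
Dual feasibility (all lambda_i >= 0): OK
Complementary slackness (lambda_i * g_i(x) = 0 for all i): FAILS

Verdict: the first failing condition is complementary_slackness -> comp.

comp


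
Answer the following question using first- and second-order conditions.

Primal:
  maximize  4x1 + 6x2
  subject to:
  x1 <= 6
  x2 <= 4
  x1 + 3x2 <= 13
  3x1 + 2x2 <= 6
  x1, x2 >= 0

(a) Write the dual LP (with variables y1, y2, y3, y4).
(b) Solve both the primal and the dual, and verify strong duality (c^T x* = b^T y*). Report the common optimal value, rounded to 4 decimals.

The standard primal-dual pair for 'max c^T x s.t. A x <= b, x >= 0' is:
  Dual:  min b^T y  s.t.  A^T y >= c,  y >= 0.

So the dual LP is:
  minimize  6y1 + 4y2 + 13y3 + 6y4
  subject to:
    y1 + y3 + 3y4 >= 4
    y2 + 3y3 + 2y4 >= 6
    y1, y2, y3, y4 >= 0

Solving the primal: x* = (0, 3).
  primal value c^T x* = 18.
Solving the dual: y* = (0, 0, 0, 3).
  dual value b^T y* = 18.
Strong duality: c^T x* = b^T y*. Confirmed.

18


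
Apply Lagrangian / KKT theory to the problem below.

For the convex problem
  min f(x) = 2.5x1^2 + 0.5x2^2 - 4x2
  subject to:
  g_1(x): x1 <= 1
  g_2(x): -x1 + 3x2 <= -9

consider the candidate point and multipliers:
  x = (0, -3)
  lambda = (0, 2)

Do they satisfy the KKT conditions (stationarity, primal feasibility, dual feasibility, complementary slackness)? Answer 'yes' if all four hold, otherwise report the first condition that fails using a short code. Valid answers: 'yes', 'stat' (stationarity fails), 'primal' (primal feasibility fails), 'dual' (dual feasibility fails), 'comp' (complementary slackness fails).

Gradient of f: grad f(x) = Q x + c = (0, -7)
Constraint values g_i(x) = a_i^T x - b_i:
  g_1((0, -3)) = -1
  g_2((0, -3)) = 0
Stationarity residual: grad f(x) + sum_i lambda_i a_i = (-2, -1)
  -> stationarity FAILS
Primal feasibility (all g_i <= 0): OK
Dual feasibility (all lambda_i >= 0): OK
Complementary slackness (lambda_i * g_i(x) = 0 for all i): OK

Verdict: the first failing condition is stationarity -> stat.

stat


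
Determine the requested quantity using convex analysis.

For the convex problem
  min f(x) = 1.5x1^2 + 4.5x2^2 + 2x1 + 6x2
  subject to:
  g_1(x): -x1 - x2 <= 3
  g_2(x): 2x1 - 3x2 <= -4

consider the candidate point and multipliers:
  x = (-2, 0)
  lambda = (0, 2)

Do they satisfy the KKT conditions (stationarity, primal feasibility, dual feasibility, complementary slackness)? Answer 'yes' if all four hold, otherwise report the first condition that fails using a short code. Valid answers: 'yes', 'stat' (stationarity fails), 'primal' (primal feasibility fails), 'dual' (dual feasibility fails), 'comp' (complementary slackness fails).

Gradient of f: grad f(x) = Q x + c = (-4, 6)
Constraint values g_i(x) = a_i^T x - b_i:
  g_1((-2, 0)) = -1
  g_2((-2, 0)) = 0
Stationarity residual: grad f(x) + sum_i lambda_i a_i = (0, 0)
  -> stationarity OK
Primal feasibility (all g_i <= 0): OK
Dual feasibility (all lambda_i >= 0): OK
Complementary slackness (lambda_i * g_i(x) = 0 for all i): OK

Verdict: yes, KKT holds.

yes


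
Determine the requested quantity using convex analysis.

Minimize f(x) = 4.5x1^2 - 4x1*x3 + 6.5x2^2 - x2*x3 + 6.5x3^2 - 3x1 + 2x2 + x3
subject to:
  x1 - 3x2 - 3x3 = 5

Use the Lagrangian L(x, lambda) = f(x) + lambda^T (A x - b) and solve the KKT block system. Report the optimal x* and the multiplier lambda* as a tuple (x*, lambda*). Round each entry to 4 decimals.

Form the Lagrangian:
  L(x, lambda) = (1/2) x^T Q x + c^T x + lambda^T (A x - b)
Stationarity (grad_x L = 0): Q x + c + A^T lambda = 0.
Primal feasibility: A x = b.

This gives the KKT block system:
  [ Q   A^T ] [ x     ]   [-c ]
  [ A    0  ] [ lambda ] = [ b ]

Solving the linear system:
  x*      = (0.3405, -0.8609, -0.6922)
  lambda* = (-2.8333)
  f(x*)   = 5.3655

x* = (0.3405, -0.8609, -0.6922), lambda* = (-2.8333)


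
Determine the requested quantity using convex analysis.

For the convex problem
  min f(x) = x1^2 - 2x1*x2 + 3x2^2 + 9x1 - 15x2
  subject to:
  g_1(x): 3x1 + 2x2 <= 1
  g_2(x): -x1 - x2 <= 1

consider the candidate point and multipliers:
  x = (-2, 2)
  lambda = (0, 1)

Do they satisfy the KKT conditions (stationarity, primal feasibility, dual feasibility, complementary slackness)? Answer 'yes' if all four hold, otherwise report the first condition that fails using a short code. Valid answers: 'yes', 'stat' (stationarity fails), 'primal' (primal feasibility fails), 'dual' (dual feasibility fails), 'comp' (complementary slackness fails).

Gradient of f: grad f(x) = Q x + c = (1, 1)
Constraint values g_i(x) = a_i^T x - b_i:
  g_1((-2, 2)) = -3
  g_2((-2, 2)) = -1
Stationarity residual: grad f(x) + sum_i lambda_i a_i = (0, 0)
  -> stationarity OK
Primal feasibility (all g_i <= 0): OK
Dual feasibility (all lambda_i >= 0): OK
Complementary slackness (lambda_i * g_i(x) = 0 for all i): FAILS

Verdict: the first failing condition is complementary_slackness -> comp.

comp


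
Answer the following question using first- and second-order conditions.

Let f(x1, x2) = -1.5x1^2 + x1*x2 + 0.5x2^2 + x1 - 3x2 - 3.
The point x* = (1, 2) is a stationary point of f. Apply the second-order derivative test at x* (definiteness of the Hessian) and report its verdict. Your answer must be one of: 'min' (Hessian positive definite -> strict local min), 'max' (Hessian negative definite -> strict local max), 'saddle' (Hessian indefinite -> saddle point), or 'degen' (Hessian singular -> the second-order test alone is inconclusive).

Compute the Hessian H = grad^2 f:
  H = [[-3, 1], [1, 1]]
Verify stationarity: grad f(x*) = H x* + g = (0, 0).
Eigenvalues of H: -3.2361, 1.2361.
Eigenvalues have mixed signs, so H is indefinite -> x* is a saddle point.

saddle


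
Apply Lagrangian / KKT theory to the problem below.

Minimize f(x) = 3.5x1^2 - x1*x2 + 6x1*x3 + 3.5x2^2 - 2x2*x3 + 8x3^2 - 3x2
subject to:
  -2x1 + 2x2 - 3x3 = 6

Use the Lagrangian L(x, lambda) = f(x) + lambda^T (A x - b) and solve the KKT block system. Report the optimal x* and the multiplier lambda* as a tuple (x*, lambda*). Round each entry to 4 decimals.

Form the Lagrangian:
  L(x, lambda) = (1/2) x^T Q x + c^T x + lambda^T (A x - b)
Stationarity (grad_x L = 0): Q x + c + A^T lambda = 0.
Primal feasibility: A x = b.

This gives the KKT block system:
  [ Q   A^T ] [ x     ]   [-c ]
  [ A    0  ] [ lambda ] = [ b ]

Solving the linear system:
  x*      = (-0.8089, 1.5804, -0.4071)
  lambda* = (-4.8429)
  f(x*)   = 12.158

x* = (-0.8089, 1.5804, -0.4071), lambda* = (-4.8429)


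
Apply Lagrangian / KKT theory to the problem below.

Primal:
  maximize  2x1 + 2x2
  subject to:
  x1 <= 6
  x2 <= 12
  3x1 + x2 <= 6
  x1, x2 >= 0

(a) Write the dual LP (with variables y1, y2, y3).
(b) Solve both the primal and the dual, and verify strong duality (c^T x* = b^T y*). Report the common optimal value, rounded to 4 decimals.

The standard primal-dual pair for 'max c^T x s.t. A x <= b, x >= 0' is:
  Dual:  min b^T y  s.t.  A^T y >= c,  y >= 0.

So the dual LP is:
  minimize  6y1 + 12y2 + 6y3
  subject to:
    y1 + 3y3 >= 2
    y2 + y3 >= 2
    y1, y2, y3 >= 0

Solving the primal: x* = (0, 6).
  primal value c^T x* = 12.
Solving the dual: y* = (0, 0, 2).
  dual value b^T y* = 12.
Strong duality: c^T x* = b^T y*. Confirmed.

12


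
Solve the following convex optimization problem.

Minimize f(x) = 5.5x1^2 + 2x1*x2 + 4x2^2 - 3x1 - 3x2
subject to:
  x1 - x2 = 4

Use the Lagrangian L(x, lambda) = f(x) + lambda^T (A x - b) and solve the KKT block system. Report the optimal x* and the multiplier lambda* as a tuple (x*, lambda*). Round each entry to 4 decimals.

Form the Lagrangian:
  L(x, lambda) = (1/2) x^T Q x + c^T x + lambda^T (A x - b)
Stationarity (grad_x L = 0): Q x + c + A^T lambda = 0.
Primal feasibility: A x = b.

This gives the KKT block system:
  [ Q   A^T ] [ x     ]   [-c ]
  [ A    0  ] [ lambda ] = [ b ]

Solving the linear system:
  x*      = (2, -2)
  lambda* = (-15)
  f(x*)   = 30

x* = (2, -2), lambda* = (-15)


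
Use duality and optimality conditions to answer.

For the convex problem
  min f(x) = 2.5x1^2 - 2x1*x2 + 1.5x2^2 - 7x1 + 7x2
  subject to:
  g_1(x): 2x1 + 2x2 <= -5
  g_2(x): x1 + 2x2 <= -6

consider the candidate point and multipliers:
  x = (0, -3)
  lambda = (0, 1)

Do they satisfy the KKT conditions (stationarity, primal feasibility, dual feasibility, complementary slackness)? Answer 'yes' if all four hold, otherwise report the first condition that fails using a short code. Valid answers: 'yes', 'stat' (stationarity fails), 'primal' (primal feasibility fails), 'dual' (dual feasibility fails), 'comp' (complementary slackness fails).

Gradient of f: grad f(x) = Q x + c = (-1, -2)
Constraint values g_i(x) = a_i^T x - b_i:
  g_1((0, -3)) = -1
  g_2((0, -3)) = 0
Stationarity residual: grad f(x) + sum_i lambda_i a_i = (0, 0)
  -> stationarity OK
Primal feasibility (all g_i <= 0): OK
Dual feasibility (all lambda_i >= 0): OK
Complementary slackness (lambda_i * g_i(x) = 0 for all i): OK

Verdict: yes, KKT holds.

yes


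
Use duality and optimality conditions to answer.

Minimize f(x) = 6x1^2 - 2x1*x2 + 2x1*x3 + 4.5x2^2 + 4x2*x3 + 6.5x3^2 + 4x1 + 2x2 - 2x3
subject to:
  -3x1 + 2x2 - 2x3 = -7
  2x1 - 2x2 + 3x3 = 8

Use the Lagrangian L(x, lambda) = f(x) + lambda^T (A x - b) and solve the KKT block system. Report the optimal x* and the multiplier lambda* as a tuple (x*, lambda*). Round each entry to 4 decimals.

Form the Lagrangian:
  L(x, lambda) = (1/2) x^T Q x + c^T x + lambda^T (A x - b)
Stationarity (grad_x L = 0): Q x + c + A^T lambda = 0.
Primal feasibility: A x = b.

This gives the KKT block system:
  [ Q   A^T ] [ x     ]   [-c ]
  [ A    0  ] [ lambda ] = [ b ]

Solving the linear system:
  x*      = (0.3071, -1.7323, 1.3071)
  lambda* = (4.7874, 0.2992)
  f(x*)   = 13.1339

x* = (0.3071, -1.7323, 1.3071), lambda* = (4.7874, 0.2992)


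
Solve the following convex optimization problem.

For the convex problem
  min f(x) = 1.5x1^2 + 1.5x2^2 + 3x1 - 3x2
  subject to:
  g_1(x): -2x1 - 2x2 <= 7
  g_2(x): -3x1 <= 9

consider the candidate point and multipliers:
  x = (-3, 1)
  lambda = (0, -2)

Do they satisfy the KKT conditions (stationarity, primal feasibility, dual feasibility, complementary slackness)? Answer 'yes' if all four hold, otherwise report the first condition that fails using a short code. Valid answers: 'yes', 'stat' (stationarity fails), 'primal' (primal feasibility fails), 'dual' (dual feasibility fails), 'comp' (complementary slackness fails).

Gradient of f: grad f(x) = Q x + c = (-6, 0)
Constraint values g_i(x) = a_i^T x - b_i:
  g_1((-3, 1)) = -3
  g_2((-3, 1)) = 0
Stationarity residual: grad f(x) + sum_i lambda_i a_i = (0, 0)
  -> stationarity OK
Primal feasibility (all g_i <= 0): OK
Dual feasibility (all lambda_i >= 0): FAILS
Complementary slackness (lambda_i * g_i(x) = 0 for all i): OK

Verdict: the first failing condition is dual_feasibility -> dual.

dual


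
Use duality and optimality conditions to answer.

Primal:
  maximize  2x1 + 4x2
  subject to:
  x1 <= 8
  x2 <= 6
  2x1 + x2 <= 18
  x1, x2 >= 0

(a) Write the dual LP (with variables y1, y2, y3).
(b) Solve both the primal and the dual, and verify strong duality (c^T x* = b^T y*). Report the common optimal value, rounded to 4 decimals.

The standard primal-dual pair for 'max c^T x s.t. A x <= b, x >= 0' is:
  Dual:  min b^T y  s.t.  A^T y >= c,  y >= 0.

So the dual LP is:
  minimize  8y1 + 6y2 + 18y3
  subject to:
    y1 + 2y3 >= 2
    y2 + y3 >= 4
    y1, y2, y3 >= 0

Solving the primal: x* = (6, 6).
  primal value c^T x* = 36.
Solving the dual: y* = (0, 3, 1).
  dual value b^T y* = 36.
Strong duality: c^T x* = b^T y*. Confirmed.

36


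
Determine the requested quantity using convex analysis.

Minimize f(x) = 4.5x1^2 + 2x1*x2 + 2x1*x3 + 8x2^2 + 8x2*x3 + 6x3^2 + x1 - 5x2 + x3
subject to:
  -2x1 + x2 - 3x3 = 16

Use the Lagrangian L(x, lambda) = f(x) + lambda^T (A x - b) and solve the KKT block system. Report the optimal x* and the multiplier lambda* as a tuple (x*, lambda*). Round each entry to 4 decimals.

Form the Lagrangian:
  L(x, lambda) = (1/2) x^T Q x + c^T x + lambda^T (A x - b)
Stationarity (grad_x L = 0): Q x + c + A^T lambda = 0.
Primal feasibility: A x = b.

This gives the KKT block system:
  [ Q   A^T ] [ x     ]   [-c ]
  [ A    0  ] [ lambda ] = [ b ]

Solving the linear system:
  x*      = (-1.5537, 2.6638, -3.4096)
  lambda* = (-7.2373)
  f(x*)   = 48.7571

x* = (-1.5537, 2.6638, -3.4096), lambda* = (-7.2373)


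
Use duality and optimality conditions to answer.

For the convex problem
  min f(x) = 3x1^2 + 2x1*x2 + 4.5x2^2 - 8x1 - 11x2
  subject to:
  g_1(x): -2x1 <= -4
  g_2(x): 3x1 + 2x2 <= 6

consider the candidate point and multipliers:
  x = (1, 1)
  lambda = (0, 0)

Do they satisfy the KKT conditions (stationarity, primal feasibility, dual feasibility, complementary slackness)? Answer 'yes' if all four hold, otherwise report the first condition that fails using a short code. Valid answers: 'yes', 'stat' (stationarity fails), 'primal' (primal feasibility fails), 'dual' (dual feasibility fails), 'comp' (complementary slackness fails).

Gradient of f: grad f(x) = Q x + c = (0, 0)
Constraint values g_i(x) = a_i^T x - b_i:
  g_1((1, 1)) = 2
  g_2((1, 1)) = -1
Stationarity residual: grad f(x) + sum_i lambda_i a_i = (0, 0)
  -> stationarity OK
Primal feasibility (all g_i <= 0): FAILS
Dual feasibility (all lambda_i >= 0): OK
Complementary slackness (lambda_i * g_i(x) = 0 for all i): OK

Verdict: the first failing condition is primal_feasibility -> primal.

primal


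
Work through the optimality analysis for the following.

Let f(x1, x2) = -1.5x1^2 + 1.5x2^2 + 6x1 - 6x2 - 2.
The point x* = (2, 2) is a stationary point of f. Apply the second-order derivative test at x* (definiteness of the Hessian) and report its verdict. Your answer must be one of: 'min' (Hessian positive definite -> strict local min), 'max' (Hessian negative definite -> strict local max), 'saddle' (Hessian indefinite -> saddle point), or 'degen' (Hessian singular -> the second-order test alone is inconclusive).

Compute the Hessian H = grad^2 f:
  H = [[-3, 0], [0, 3]]
Verify stationarity: grad f(x*) = H x* + g = (0, 0).
Eigenvalues of H: -3, 3.
Eigenvalues have mixed signs, so H is indefinite -> x* is a saddle point.

saddle


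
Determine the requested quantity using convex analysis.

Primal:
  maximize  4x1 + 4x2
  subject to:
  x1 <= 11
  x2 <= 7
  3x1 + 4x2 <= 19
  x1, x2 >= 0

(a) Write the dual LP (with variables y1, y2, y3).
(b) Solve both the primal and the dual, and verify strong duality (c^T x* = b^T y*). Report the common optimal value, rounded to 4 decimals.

The standard primal-dual pair for 'max c^T x s.t. A x <= b, x >= 0' is:
  Dual:  min b^T y  s.t.  A^T y >= c,  y >= 0.

So the dual LP is:
  minimize  11y1 + 7y2 + 19y3
  subject to:
    y1 + 3y3 >= 4
    y2 + 4y3 >= 4
    y1, y2, y3 >= 0

Solving the primal: x* = (6.3333, 0).
  primal value c^T x* = 25.3333.
Solving the dual: y* = (0, 0, 1.3333).
  dual value b^T y* = 25.3333.
Strong duality: c^T x* = b^T y*. Confirmed.

25.3333


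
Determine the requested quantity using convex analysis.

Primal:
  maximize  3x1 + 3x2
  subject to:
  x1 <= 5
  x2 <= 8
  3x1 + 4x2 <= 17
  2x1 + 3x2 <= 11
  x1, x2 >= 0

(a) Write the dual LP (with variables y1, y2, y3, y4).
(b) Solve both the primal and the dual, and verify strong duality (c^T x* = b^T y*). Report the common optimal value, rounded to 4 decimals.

The standard primal-dual pair for 'max c^T x s.t. A x <= b, x >= 0' is:
  Dual:  min b^T y  s.t.  A^T y >= c,  y >= 0.

So the dual LP is:
  minimize  5y1 + 8y2 + 17y3 + 11y4
  subject to:
    y1 + 3y3 + 2y4 >= 3
    y2 + 4y3 + 3y4 >= 3
    y1, y2, y3, y4 >= 0

Solving the primal: x* = (5, 0.3333).
  primal value c^T x* = 16.
Solving the dual: y* = (1, 0, 0, 1).
  dual value b^T y* = 16.
Strong duality: c^T x* = b^T y*. Confirmed.

16


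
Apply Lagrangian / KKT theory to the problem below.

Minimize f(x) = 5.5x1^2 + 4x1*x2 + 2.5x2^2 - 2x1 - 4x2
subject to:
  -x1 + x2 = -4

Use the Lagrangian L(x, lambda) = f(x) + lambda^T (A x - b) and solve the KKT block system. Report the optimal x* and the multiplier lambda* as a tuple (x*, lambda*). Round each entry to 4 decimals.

Form the Lagrangian:
  L(x, lambda) = (1/2) x^T Q x + c^T x + lambda^T (A x - b)
Stationarity (grad_x L = 0): Q x + c + A^T lambda = 0.
Primal feasibility: A x = b.

This gives the KKT block system:
  [ Q   A^T ] [ x     ]   [-c ]
  [ A    0  ] [ lambda ] = [ b ]

Solving the linear system:
  x*      = (1.75, -2.25)
  lambda* = (8.25)
  f(x*)   = 19.25

x* = (1.75, -2.25), lambda* = (8.25)


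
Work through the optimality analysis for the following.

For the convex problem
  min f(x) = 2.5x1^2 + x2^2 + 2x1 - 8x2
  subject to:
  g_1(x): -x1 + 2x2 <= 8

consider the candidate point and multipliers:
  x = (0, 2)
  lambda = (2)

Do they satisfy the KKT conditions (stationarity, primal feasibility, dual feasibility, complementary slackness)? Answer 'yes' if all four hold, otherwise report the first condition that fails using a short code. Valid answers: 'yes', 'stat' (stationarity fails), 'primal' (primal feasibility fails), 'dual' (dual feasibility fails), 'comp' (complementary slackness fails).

Gradient of f: grad f(x) = Q x + c = (2, -4)
Constraint values g_i(x) = a_i^T x - b_i:
  g_1((0, 2)) = -4
Stationarity residual: grad f(x) + sum_i lambda_i a_i = (0, 0)
  -> stationarity OK
Primal feasibility (all g_i <= 0): OK
Dual feasibility (all lambda_i >= 0): OK
Complementary slackness (lambda_i * g_i(x) = 0 for all i): FAILS

Verdict: the first failing condition is complementary_slackness -> comp.

comp


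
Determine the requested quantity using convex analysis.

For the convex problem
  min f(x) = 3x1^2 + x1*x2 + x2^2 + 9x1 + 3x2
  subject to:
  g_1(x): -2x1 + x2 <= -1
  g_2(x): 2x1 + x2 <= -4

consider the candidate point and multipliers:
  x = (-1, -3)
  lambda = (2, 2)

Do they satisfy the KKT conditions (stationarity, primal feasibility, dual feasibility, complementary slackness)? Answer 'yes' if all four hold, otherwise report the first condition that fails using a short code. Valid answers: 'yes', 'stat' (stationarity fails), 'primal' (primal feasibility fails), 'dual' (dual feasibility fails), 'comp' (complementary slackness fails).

Gradient of f: grad f(x) = Q x + c = (0, -4)
Constraint values g_i(x) = a_i^T x - b_i:
  g_1((-1, -3)) = 0
  g_2((-1, -3)) = -1
Stationarity residual: grad f(x) + sum_i lambda_i a_i = (0, 0)
  -> stationarity OK
Primal feasibility (all g_i <= 0): OK
Dual feasibility (all lambda_i >= 0): OK
Complementary slackness (lambda_i * g_i(x) = 0 for all i): FAILS

Verdict: the first failing condition is complementary_slackness -> comp.

comp


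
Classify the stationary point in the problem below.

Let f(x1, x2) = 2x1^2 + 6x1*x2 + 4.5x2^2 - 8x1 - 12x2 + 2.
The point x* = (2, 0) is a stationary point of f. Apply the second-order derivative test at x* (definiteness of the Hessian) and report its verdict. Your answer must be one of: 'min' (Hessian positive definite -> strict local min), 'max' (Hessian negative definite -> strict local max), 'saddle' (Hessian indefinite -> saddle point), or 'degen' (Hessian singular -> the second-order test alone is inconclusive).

Compute the Hessian H = grad^2 f:
  H = [[4, 6], [6, 9]]
Verify stationarity: grad f(x*) = H x* + g = (0, 0).
Eigenvalues of H: 0, 13.
H has a zero eigenvalue (singular; positive semidefinite but not definite), so H is neither positive definite, negative definite, nor indefinite. The second-order test alone is inconclusive -> degen.
(Indeed, f is constant along the null direction of H through x*, so x* is not a strict local extremum.)

degen


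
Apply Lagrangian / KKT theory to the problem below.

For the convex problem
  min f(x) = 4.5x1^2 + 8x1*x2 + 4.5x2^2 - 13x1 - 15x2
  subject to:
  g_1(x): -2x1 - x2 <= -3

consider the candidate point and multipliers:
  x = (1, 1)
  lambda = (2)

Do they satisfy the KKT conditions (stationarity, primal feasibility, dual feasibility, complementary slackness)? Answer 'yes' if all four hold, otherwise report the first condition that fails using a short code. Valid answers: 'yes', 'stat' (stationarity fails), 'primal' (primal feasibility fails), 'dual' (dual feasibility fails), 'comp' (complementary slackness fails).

Gradient of f: grad f(x) = Q x + c = (4, 2)
Constraint values g_i(x) = a_i^T x - b_i:
  g_1((1, 1)) = 0
Stationarity residual: grad f(x) + sum_i lambda_i a_i = (0, 0)
  -> stationarity OK
Primal feasibility (all g_i <= 0): OK
Dual feasibility (all lambda_i >= 0): OK
Complementary slackness (lambda_i * g_i(x) = 0 for all i): OK

Verdict: yes, KKT holds.

yes


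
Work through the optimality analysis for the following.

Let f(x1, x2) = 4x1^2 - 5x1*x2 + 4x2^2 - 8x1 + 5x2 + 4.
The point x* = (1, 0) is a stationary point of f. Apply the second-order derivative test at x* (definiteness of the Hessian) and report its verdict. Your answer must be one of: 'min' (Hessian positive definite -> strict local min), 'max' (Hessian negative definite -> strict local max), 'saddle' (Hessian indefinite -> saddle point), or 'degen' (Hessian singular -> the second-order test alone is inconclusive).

Compute the Hessian H = grad^2 f:
  H = [[8, -5], [-5, 8]]
Verify stationarity: grad f(x*) = H x* + g = (0, 0).
Eigenvalues of H: 3, 13.
Both eigenvalues > 0, so H is positive definite -> x* is a strict local min.

min


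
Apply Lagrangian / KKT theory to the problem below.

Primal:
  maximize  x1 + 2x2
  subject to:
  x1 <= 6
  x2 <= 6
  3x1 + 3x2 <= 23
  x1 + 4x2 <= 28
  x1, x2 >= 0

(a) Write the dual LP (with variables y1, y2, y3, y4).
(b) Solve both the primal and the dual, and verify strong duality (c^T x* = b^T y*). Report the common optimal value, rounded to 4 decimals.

The standard primal-dual pair for 'max c^T x s.t. A x <= b, x >= 0' is:
  Dual:  min b^T y  s.t.  A^T y >= c,  y >= 0.

So the dual LP is:
  minimize  6y1 + 6y2 + 23y3 + 28y4
  subject to:
    y1 + 3y3 + y4 >= 1
    y2 + 3y3 + 4y4 >= 2
    y1, y2, y3, y4 >= 0

Solving the primal: x* = (1.6667, 6).
  primal value c^T x* = 13.6667.
Solving the dual: y* = (0, 1, 0.3333, 0).
  dual value b^T y* = 13.6667.
Strong duality: c^T x* = b^T y*. Confirmed.

13.6667


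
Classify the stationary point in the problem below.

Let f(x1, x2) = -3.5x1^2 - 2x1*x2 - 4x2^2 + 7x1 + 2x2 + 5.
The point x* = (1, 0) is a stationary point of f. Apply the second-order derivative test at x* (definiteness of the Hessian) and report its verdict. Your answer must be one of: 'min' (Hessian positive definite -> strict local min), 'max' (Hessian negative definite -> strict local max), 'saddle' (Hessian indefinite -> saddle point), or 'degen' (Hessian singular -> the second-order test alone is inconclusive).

Compute the Hessian H = grad^2 f:
  H = [[-7, -2], [-2, -8]]
Verify stationarity: grad f(x*) = H x* + g = (0, 0).
Eigenvalues of H: -9.5616, -5.4384.
Both eigenvalues < 0, so H is negative definite -> x* is a strict local max.

max


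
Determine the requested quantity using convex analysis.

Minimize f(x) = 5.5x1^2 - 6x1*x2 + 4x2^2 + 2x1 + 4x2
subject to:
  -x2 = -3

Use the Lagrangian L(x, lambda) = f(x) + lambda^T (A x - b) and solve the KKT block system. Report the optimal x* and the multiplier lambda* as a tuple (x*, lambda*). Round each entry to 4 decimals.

Form the Lagrangian:
  L(x, lambda) = (1/2) x^T Q x + c^T x + lambda^T (A x - b)
Stationarity (grad_x L = 0): Q x + c + A^T lambda = 0.
Primal feasibility: A x = b.

This gives the KKT block system:
  [ Q   A^T ] [ x     ]   [-c ]
  [ A    0  ] [ lambda ] = [ b ]

Solving the linear system:
  x*      = (1.4545, 3)
  lambda* = (19.2727)
  f(x*)   = 36.3636

x* = (1.4545, 3), lambda* = (19.2727)


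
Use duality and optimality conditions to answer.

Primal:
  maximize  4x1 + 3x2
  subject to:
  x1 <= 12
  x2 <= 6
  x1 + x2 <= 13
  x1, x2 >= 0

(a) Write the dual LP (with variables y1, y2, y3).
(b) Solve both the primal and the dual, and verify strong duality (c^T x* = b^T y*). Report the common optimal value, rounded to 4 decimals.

The standard primal-dual pair for 'max c^T x s.t. A x <= b, x >= 0' is:
  Dual:  min b^T y  s.t.  A^T y >= c,  y >= 0.

So the dual LP is:
  minimize  12y1 + 6y2 + 13y3
  subject to:
    y1 + y3 >= 4
    y2 + y3 >= 3
    y1, y2, y3 >= 0

Solving the primal: x* = (12, 1).
  primal value c^T x* = 51.
Solving the dual: y* = (1, 0, 3).
  dual value b^T y* = 51.
Strong duality: c^T x* = b^T y*. Confirmed.

51


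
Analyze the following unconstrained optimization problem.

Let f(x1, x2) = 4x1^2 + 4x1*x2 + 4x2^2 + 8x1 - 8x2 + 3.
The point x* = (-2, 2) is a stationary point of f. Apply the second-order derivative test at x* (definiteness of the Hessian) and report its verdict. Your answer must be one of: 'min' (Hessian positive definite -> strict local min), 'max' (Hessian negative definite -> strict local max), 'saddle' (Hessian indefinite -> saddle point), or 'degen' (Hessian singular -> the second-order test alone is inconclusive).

Compute the Hessian H = grad^2 f:
  H = [[8, 4], [4, 8]]
Verify stationarity: grad f(x*) = H x* + g = (0, 0).
Eigenvalues of H: 4, 12.
Both eigenvalues > 0, so H is positive definite -> x* is a strict local min.

min


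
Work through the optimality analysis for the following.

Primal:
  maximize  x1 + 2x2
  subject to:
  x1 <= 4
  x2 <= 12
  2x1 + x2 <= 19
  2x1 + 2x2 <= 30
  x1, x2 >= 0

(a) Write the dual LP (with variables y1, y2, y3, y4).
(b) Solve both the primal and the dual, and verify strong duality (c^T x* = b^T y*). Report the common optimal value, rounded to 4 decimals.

The standard primal-dual pair for 'max c^T x s.t. A x <= b, x >= 0' is:
  Dual:  min b^T y  s.t.  A^T y >= c,  y >= 0.

So the dual LP is:
  minimize  4y1 + 12y2 + 19y3 + 30y4
  subject to:
    y1 + 2y3 + 2y4 >= 1
    y2 + y3 + 2y4 >= 2
    y1, y2, y3, y4 >= 0

Solving the primal: x* = (3, 12).
  primal value c^T x* = 27.
Solving the dual: y* = (0, 1, 0, 0.5).
  dual value b^T y* = 27.
Strong duality: c^T x* = b^T y*. Confirmed.

27


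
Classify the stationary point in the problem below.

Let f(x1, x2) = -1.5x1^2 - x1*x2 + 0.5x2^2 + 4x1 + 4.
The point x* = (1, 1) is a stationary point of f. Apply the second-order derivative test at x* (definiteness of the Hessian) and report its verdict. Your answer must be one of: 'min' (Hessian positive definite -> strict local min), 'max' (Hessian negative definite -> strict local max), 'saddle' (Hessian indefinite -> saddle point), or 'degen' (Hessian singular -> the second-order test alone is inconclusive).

Compute the Hessian H = grad^2 f:
  H = [[-3, -1], [-1, 1]]
Verify stationarity: grad f(x*) = H x* + g = (0, 0).
Eigenvalues of H: -3.2361, 1.2361.
Eigenvalues have mixed signs, so H is indefinite -> x* is a saddle point.

saddle


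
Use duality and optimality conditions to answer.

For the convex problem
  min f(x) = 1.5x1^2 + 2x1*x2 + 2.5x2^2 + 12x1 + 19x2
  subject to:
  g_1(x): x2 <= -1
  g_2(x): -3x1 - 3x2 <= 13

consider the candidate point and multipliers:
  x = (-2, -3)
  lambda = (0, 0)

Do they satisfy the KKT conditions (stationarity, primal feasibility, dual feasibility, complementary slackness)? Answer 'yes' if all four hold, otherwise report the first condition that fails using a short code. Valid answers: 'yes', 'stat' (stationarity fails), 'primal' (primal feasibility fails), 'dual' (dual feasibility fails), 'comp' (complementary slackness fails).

Gradient of f: grad f(x) = Q x + c = (0, 0)
Constraint values g_i(x) = a_i^T x - b_i:
  g_1((-2, -3)) = -2
  g_2((-2, -3)) = 2
Stationarity residual: grad f(x) + sum_i lambda_i a_i = (0, 0)
  -> stationarity OK
Primal feasibility (all g_i <= 0): FAILS
Dual feasibility (all lambda_i >= 0): OK
Complementary slackness (lambda_i * g_i(x) = 0 for all i): OK

Verdict: the first failing condition is primal_feasibility -> primal.

primal


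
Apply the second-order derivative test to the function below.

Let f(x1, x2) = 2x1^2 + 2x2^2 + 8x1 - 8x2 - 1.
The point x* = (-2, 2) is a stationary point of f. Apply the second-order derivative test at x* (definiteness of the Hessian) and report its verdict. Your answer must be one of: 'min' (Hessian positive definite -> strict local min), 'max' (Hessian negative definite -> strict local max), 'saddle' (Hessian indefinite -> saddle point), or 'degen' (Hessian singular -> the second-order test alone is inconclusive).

Compute the Hessian H = grad^2 f:
  H = [[4, 0], [0, 4]]
Verify stationarity: grad f(x*) = H x* + g = (0, 0).
Eigenvalues of H: 4, 4.
Both eigenvalues > 0, so H is positive definite -> x* is a strict local min.

min


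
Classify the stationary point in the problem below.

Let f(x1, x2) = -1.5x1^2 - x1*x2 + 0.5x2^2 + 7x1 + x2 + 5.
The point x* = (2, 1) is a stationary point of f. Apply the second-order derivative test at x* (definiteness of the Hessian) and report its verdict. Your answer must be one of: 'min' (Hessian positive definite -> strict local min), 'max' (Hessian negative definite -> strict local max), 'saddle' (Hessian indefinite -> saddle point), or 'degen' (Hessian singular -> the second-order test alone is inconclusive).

Compute the Hessian H = grad^2 f:
  H = [[-3, -1], [-1, 1]]
Verify stationarity: grad f(x*) = H x* + g = (0, 0).
Eigenvalues of H: -3.2361, 1.2361.
Eigenvalues have mixed signs, so H is indefinite -> x* is a saddle point.

saddle


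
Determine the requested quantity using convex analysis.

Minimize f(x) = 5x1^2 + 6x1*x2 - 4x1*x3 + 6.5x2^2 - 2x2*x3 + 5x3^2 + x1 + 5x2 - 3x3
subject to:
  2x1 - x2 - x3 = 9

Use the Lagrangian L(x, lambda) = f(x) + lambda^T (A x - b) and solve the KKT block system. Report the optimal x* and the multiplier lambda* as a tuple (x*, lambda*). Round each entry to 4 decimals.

Form the Lagrangian:
  L(x, lambda) = (1/2) x^T Q x + c^T x + lambda^T (A x - b)
Stationarity (grad_x L = 0): Q x + c + A^T lambda = 0.
Primal feasibility: A x = b.

This gives the KKT block system:
  [ Q   A^T ] [ x     ]   [-c ]
  [ A    0  ] [ lambda ] = [ b ]

Solving the linear system:
  x*      = (3.3227, -2.5734, 0.2188)
  lambda* = (-8.9557)
  f(x*)   = 35.2001

x* = (3.3227, -2.5734, 0.2188), lambda* = (-8.9557)


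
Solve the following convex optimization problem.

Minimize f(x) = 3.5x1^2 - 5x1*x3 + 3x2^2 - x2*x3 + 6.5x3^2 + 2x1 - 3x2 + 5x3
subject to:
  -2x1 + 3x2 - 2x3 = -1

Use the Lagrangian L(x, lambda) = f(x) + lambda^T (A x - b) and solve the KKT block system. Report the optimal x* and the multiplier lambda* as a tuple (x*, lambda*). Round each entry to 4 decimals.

Form the Lagrangian:
  L(x, lambda) = (1/2) x^T Q x + c^T x + lambda^T (A x - b)
Stationarity (grad_x L = 0): Q x + c + A^T lambda = 0.
Primal feasibility: A x = b.

This gives the KKT block system:
  [ Q   A^T ] [ x     ]   [-c ]
  [ A    0  ] [ lambda ] = [ b ]

Solving the linear system:
  x*      = (0.1012, -0.3448, -0.1184)
  lambda* = (1.6501)
  f(x*)   = 1.1475

x* = (0.1012, -0.3448, -0.1184), lambda* = (1.6501)


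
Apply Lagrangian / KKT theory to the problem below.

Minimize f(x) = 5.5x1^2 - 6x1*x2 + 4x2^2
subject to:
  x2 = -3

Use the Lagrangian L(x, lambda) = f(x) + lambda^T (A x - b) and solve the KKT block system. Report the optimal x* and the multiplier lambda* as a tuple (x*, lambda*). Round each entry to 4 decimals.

Form the Lagrangian:
  L(x, lambda) = (1/2) x^T Q x + c^T x + lambda^T (A x - b)
Stationarity (grad_x L = 0): Q x + c + A^T lambda = 0.
Primal feasibility: A x = b.

This gives the KKT block system:
  [ Q   A^T ] [ x     ]   [-c ]
  [ A    0  ] [ lambda ] = [ b ]

Solving the linear system:
  x*      = (-1.6364, -3)
  lambda* = (14.1818)
  f(x*)   = 21.2727

x* = (-1.6364, -3), lambda* = (14.1818)


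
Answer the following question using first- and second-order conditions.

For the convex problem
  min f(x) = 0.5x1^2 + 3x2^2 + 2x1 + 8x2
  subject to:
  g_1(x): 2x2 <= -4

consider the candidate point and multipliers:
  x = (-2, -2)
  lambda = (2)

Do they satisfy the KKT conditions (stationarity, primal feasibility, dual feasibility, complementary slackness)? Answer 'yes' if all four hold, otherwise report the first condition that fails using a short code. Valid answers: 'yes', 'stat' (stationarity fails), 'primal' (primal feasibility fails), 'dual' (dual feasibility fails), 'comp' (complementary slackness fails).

Gradient of f: grad f(x) = Q x + c = (0, -4)
Constraint values g_i(x) = a_i^T x - b_i:
  g_1((-2, -2)) = 0
Stationarity residual: grad f(x) + sum_i lambda_i a_i = (0, 0)
  -> stationarity OK
Primal feasibility (all g_i <= 0): OK
Dual feasibility (all lambda_i >= 0): OK
Complementary slackness (lambda_i * g_i(x) = 0 for all i): OK

Verdict: yes, KKT holds.

yes


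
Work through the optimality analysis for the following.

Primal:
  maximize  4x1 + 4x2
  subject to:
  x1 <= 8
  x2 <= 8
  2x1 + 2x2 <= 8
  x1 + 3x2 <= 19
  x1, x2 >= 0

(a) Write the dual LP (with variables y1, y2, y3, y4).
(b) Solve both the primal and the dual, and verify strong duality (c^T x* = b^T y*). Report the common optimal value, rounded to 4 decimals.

The standard primal-dual pair for 'max c^T x s.t. A x <= b, x >= 0' is:
  Dual:  min b^T y  s.t.  A^T y >= c,  y >= 0.

So the dual LP is:
  minimize  8y1 + 8y2 + 8y3 + 19y4
  subject to:
    y1 + 2y3 + y4 >= 4
    y2 + 2y3 + 3y4 >= 4
    y1, y2, y3, y4 >= 0

Solving the primal: x* = (4, 0).
  primal value c^T x* = 16.
Solving the dual: y* = (0, 0, 2, 0).
  dual value b^T y* = 16.
Strong duality: c^T x* = b^T y*. Confirmed.

16


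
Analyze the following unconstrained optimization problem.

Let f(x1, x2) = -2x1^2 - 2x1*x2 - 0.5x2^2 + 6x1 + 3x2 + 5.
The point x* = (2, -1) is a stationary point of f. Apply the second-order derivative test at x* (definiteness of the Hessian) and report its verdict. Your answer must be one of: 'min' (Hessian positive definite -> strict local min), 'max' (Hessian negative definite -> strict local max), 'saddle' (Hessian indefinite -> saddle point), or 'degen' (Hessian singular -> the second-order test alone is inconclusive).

Compute the Hessian H = grad^2 f:
  H = [[-4, -2], [-2, -1]]
Verify stationarity: grad f(x*) = H x* + g = (0, 0).
Eigenvalues of H: -5, 0.
H has a zero eigenvalue (singular; negative semidefinite but not definite), so H is neither positive definite, negative definite, nor indefinite. The second-order test alone is inconclusive -> degen.
(Indeed, f is constant along the null direction of H through x*, so x* is not a strict local extremum.)

degen


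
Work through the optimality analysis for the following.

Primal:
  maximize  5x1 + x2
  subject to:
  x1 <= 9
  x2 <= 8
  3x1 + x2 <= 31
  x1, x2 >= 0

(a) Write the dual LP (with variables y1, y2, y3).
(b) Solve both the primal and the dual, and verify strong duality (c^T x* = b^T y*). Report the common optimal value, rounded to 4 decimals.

The standard primal-dual pair for 'max c^T x s.t. A x <= b, x >= 0' is:
  Dual:  min b^T y  s.t.  A^T y >= c,  y >= 0.

So the dual LP is:
  minimize  9y1 + 8y2 + 31y3
  subject to:
    y1 + 3y3 >= 5
    y2 + y3 >= 1
    y1, y2, y3 >= 0

Solving the primal: x* = (9, 4).
  primal value c^T x* = 49.
Solving the dual: y* = (2, 0, 1).
  dual value b^T y* = 49.
Strong duality: c^T x* = b^T y*. Confirmed.

49


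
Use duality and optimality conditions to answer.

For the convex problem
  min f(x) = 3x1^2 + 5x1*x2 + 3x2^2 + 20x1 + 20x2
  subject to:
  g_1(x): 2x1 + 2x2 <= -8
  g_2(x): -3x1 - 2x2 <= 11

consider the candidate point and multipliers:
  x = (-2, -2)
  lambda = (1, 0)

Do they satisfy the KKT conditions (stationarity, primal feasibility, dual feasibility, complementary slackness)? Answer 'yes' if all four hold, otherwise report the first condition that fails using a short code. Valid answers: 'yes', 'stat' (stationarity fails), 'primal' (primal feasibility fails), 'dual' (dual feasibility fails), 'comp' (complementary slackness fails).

Gradient of f: grad f(x) = Q x + c = (-2, -2)
Constraint values g_i(x) = a_i^T x - b_i:
  g_1((-2, -2)) = 0
  g_2((-2, -2)) = -1
Stationarity residual: grad f(x) + sum_i lambda_i a_i = (0, 0)
  -> stationarity OK
Primal feasibility (all g_i <= 0): OK
Dual feasibility (all lambda_i >= 0): OK
Complementary slackness (lambda_i * g_i(x) = 0 for all i): OK

Verdict: yes, KKT holds.

yes


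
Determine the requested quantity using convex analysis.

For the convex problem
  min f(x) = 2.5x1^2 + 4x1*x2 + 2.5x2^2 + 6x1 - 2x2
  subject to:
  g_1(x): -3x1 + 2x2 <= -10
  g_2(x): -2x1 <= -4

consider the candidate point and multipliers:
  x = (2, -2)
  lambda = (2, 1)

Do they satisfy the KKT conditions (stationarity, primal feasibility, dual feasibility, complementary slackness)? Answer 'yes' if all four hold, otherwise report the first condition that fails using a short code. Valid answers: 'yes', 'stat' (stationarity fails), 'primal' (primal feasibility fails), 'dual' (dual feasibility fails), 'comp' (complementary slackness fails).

Gradient of f: grad f(x) = Q x + c = (8, -4)
Constraint values g_i(x) = a_i^T x - b_i:
  g_1((2, -2)) = 0
  g_2((2, -2)) = 0
Stationarity residual: grad f(x) + sum_i lambda_i a_i = (0, 0)
  -> stationarity OK
Primal feasibility (all g_i <= 0): OK
Dual feasibility (all lambda_i >= 0): OK
Complementary slackness (lambda_i * g_i(x) = 0 for all i): OK

Verdict: yes, KKT holds.

yes


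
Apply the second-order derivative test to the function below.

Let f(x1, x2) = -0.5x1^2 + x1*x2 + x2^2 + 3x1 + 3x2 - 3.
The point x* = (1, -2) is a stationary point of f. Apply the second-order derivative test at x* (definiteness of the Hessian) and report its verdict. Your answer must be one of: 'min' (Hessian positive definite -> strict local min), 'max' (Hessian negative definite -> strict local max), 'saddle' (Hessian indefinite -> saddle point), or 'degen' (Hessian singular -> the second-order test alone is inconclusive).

Compute the Hessian H = grad^2 f:
  H = [[-1, 1], [1, 2]]
Verify stationarity: grad f(x*) = H x* + g = (0, 0).
Eigenvalues of H: -1.3028, 2.3028.
Eigenvalues have mixed signs, so H is indefinite -> x* is a saddle point.

saddle


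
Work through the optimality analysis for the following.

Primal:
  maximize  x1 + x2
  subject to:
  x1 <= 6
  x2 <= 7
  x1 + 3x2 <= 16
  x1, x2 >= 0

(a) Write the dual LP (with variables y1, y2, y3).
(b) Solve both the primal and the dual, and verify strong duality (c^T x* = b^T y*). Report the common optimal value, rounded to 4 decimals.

The standard primal-dual pair for 'max c^T x s.t. A x <= b, x >= 0' is:
  Dual:  min b^T y  s.t.  A^T y >= c,  y >= 0.

So the dual LP is:
  minimize  6y1 + 7y2 + 16y3
  subject to:
    y1 + y3 >= 1
    y2 + 3y3 >= 1
    y1, y2, y3 >= 0

Solving the primal: x* = (6, 3.3333).
  primal value c^T x* = 9.3333.
Solving the dual: y* = (0.6667, 0, 0.3333).
  dual value b^T y* = 9.3333.
Strong duality: c^T x* = b^T y*. Confirmed.

9.3333


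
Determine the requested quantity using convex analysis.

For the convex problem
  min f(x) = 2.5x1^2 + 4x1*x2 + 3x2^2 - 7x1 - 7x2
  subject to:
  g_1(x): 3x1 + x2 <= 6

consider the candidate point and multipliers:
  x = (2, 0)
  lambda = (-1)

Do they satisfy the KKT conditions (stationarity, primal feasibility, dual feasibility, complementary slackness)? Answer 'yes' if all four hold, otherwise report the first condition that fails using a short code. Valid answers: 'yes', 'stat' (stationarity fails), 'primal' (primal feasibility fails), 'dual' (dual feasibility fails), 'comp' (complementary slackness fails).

Gradient of f: grad f(x) = Q x + c = (3, 1)
Constraint values g_i(x) = a_i^T x - b_i:
  g_1((2, 0)) = 0
Stationarity residual: grad f(x) + sum_i lambda_i a_i = (0, 0)
  -> stationarity OK
Primal feasibility (all g_i <= 0): OK
Dual feasibility (all lambda_i >= 0): FAILS
Complementary slackness (lambda_i * g_i(x) = 0 for all i): OK

Verdict: the first failing condition is dual_feasibility -> dual.

dual
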